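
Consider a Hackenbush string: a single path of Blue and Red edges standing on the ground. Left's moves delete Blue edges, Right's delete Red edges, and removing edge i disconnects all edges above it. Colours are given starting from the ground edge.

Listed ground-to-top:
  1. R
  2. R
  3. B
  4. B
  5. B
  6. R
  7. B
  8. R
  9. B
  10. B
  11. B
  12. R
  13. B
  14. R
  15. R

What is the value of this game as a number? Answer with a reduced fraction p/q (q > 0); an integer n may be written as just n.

-9495/8192

step 1: add R to get R; options L={ (no moves) } R={ 0 } — -1
step 2: add R to get RR; options L={ (no moves) } R={ -1,0 } — -2
step 3: add B to get RRB; options L={ -2 } R={ -1,0 } — -3/2
step 4: add B to get RRBB; options L={ -2,-3/2 } R={ -1,0 } — -5/4
step 5: add B to get RRBBB; options L={ -2,-3/2,-5/4 } R={ -1,0 } — -9/8
step 6: add R to get RRBBBR; options L={ -2,-3/2,-5/4 } R={ -9/8,-1,0 } — -19/16
step 7: add B to get RRBBBRB; options L={ -2,-3/2,-5/4,-19/16 } R={ -9/8,-1,0 } — -37/32
step 8: add R to get RRBBBRBR; options L={ -2,-3/2,-5/4,-19/16 } R={ -37/32,-9/8,-1,0 } — -75/64
step 9: add B to get RRBBBRBRB; options L={ -2,-3/2,-5/4,-19/16,-75/64 } R={ -37/32,-9/8,-1,0 } — -149/128
step 10: add B to get RRBBBRBRBB; options L={ -2,-3/2,-5/4,-19/16,-75/64,-149/128 } R={ -37/32,-9/8,-1,0 } — -297/256
step 11: add B to get RRBBBRBRBBB; options L={ -2,-3/2,-5/4,-19/16,-75/64,-149/128,-297/256 } R={ -37/32,-9/8,-1,0 } — -593/512
step 12: add R to get RRBBBRBRBBBR; options L={ -2,-3/2,-5/4,-19/16,-75/64,-149/128,-297/256 } R={ -593/512,-37/32,-9/8,-1,0 } — -1187/1024
step 13: add B to get RRBBBRBRBBBRB; options L={ -2,-3/2,-5/4,-19/16,-75/64,-149/128,-297/256,-1187/1024 } R={ -593/512,-37/32,-9/8,-1,0 } — -2373/2048
step 14: add R to get RRBBBRBRBBBRBR; options L={ -2,-3/2,-5/4,-19/16,-75/64,-149/128,-297/256,-1187/1024 } R={ -2373/2048,-593/512,-37/32,-9/8,-1,0 } — -4747/4096
step 15: add R to get RRBBBRBRBBBRBRR; options L={ -2,-3/2,-5/4,-19/16,-75/64,-149/128,-297/256,-1187/1024 } R={ -4747/4096,-2373/2048,-593/512,-37/32,-9/8,-1,0 } — -9495/8192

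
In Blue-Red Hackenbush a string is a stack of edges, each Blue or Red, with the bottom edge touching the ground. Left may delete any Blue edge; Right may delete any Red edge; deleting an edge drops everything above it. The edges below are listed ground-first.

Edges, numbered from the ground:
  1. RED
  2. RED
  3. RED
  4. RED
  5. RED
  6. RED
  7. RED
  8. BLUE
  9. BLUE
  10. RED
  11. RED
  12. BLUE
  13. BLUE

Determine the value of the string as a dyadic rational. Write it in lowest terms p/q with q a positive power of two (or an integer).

-409/64

step 1: add RED to get R; options L={ none } R={ 0 } -> -1
step 2: add RED to get RR; options L={ none } R={ -1 0 } -> -2
step 3: add RED to get RRR; options L={ none } R={ -2 -1 0 } -> -3
step 4: add RED to get RRRR; options L={ none } R={ -3 -2 -1 0 } -> -4
step 5: add RED to get RRRRR; options L={ none } R={ -4 -3 -2 -1 0 } -> -5
step 6: add RED to get RRRRRR; options L={ none } R={ -5 -4 -3 -2 -1 0 } -> -6
step 7: add RED to get RRRRRRR; options L={ none } R={ -6 -5 -4 -3 -2 -1 0 } -> -7
step 8: add BLUE to get RRRRRRRB; options L={ -7 } R={ -6 -5 -4 -3 -2 -1 0 } -> -13/2
step 9: add BLUE to get RRRRRRRBB; options L={ -7 -13/2 } R={ -6 -5 -4 -3 -2 -1 0 } -> -25/4
step 10: add RED to get RRRRRRRBBR; options L={ -7 -13/2 } R={ -25/4 -6 -5 -4 -3 -2 -1 0 } -> -51/8
step 11: add RED to get RRRRRRRBBRR; options L={ -7 -13/2 } R={ -51/8 -25/4 -6 -5 -4 -3 -2 -1 0 } -> -103/16
step 12: add BLUE to get RRRRRRRBBRRB; options L={ -7 -13/2 -103/16 } R={ -51/8 -25/4 -6 -5 -4 -3 -2 -1 0 } -> -205/32
step 13: add BLUE to get RRRRRRRBBRRBB; options L={ -7 -13/2 -103/16 -205/32 } R={ -51/8 -25/4 -6 -5 -4 -3 -2 -1 0 } -> -409/64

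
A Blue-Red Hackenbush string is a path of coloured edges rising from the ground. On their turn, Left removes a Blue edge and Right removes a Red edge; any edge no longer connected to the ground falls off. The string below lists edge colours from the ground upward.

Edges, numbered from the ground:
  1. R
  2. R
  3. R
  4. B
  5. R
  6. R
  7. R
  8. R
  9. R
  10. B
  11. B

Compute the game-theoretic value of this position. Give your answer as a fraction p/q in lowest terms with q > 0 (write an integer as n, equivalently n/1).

R: Left { (no moves) }, Right { 0 } => simplest -1
RR: Left { (no moves) }, Right { -1 0 } => simplest -2
RRR: Left { (no moves) }, Right { -2 -1 0 } => simplest -3
RRRB: Left { -3 }, Right { -2 -1 0 } => simplest -5/2
RRRBR: Left { -3 }, Right { -5/2 -2 -1 0 } => simplest -11/4
RRRBRR: Left { -3 }, Right { -11/4 -5/2 -2 -1 0 } => simplest -23/8
RRRBRRR: Left { -3 }, Right { -23/8 -11/4 -5/2 -2 -1 0 } => simplest -47/16
RRRBRRRR: Left { -3 }, Right { -47/16 -23/8 -11/4 -5/2 -2 -1 0 } => simplest -95/32
RRRBRRRRR: Left { -3 }, Right { -95/32 -47/16 -23/8 -11/4 -5/2 -2 -1 0 } => simplest -191/64
RRRBRRRRRB: Left { -3 -191/64 }, Right { -95/32 -47/16 -23/8 -11/4 -5/2 -2 -1 0 } => simplest -381/128
RRRBRRRRRBB: Left { -3 -191/64 -381/128 }, Right { -95/32 -47/16 -23/8 -11/4 -5/2 -2 -1 0 } => simplest -761/256

-761/256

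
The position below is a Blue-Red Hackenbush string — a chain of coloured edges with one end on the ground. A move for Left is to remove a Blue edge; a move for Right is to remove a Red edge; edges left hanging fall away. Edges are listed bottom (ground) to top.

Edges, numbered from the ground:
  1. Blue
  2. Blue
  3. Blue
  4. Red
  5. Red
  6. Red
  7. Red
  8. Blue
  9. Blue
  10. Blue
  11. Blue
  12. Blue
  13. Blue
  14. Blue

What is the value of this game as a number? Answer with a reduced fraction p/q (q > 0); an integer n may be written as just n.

4351/2048

edge 1 of 14 (Blue): { 0 | — } = 1
edge 2 of 14 (Blue): { 0 1 | — } = 2
edge 3 of 14 (Blue): { 0 1 2 | — } = 3
edge 4 of 14 (Red): { 0 1 2 | 3 } = 5/2
edge 5 of 14 (Red): { 0 1 2 | 5/2 3 } = 9/4
edge 6 of 14 (Red): { 0 1 2 | 9/4 5/2 3 } = 17/8
edge 7 of 14 (Red): { 0 1 2 | 17/8 9/4 5/2 3 } = 33/16
edge 8 of 14 (Blue): { 0 1 2 33/16 | 17/8 9/4 5/2 3 } = 67/32
edge 9 of 14 (Blue): { 0 1 2 33/16 67/32 | 17/8 9/4 5/2 3 } = 135/64
edge 10 of 14 (Blue): { 0 1 2 33/16 67/32 135/64 | 17/8 9/4 5/2 3 } = 271/128
edge 11 of 14 (Blue): { 0 1 2 33/16 67/32 135/64 271/128 | 17/8 9/4 5/2 3 } = 543/256
edge 12 of 14 (Blue): { 0 1 2 33/16 67/32 135/64 271/128 543/256 | 17/8 9/4 5/2 3 } = 1087/512
edge 13 of 14 (Blue): { 0 1 2 33/16 67/32 135/64 271/128 543/256 1087/512 | 17/8 9/4 5/2 3 } = 2175/1024
edge 14 of 14 (Blue): { 0 1 2 33/16 67/32 135/64 271/128 543/256 1087/512 2175/1024 | 17/8 9/4 5/2 3 } = 4351/2048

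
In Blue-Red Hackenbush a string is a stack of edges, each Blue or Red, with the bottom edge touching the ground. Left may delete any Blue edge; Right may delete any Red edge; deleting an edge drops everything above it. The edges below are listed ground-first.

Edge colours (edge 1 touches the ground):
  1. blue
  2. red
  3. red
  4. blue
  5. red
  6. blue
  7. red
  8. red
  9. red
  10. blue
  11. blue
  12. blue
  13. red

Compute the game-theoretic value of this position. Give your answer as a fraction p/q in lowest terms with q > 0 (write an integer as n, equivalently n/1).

step 1: add blue to get b; options L={ 0 } R={ ∅ } -> 1
step 2: add red to get br; options L={ 0 } R={ 1 } -> 1/2
step 3: add red to get brr; options L={ 0 } R={ 1/2; 1 } -> 1/4
step 4: add blue to get brrb; options L={ 0; 1/4 } R={ 1/2; 1 } -> 3/8
step 5: add red to get brrbr; options L={ 0; 1/4 } R={ 3/8; 1/2; 1 } -> 5/16
step 6: add blue to get brrbrb; options L={ 0; 1/4; 5/16 } R={ 3/8; 1/2; 1 } -> 11/32
step 7: add red to get brrbrbr; options L={ 0; 1/4; 5/16 } R={ 11/32; 3/8; 1/2; 1 } -> 21/64
step 8: add red to get brrbrbrr; options L={ 0; 1/4; 5/16 } R={ 21/64; 11/32; 3/8; 1/2; 1 } -> 41/128
step 9: add red to get brrbrbrrr; options L={ 0; 1/4; 5/16 } R={ 41/128; 21/64; 11/32; 3/8; 1/2; 1 } -> 81/256
step 10: add blue to get brrbrbrrrb; options L={ 0; 1/4; 5/16; 81/256 } R={ 41/128; 21/64; 11/32; 3/8; 1/2; 1 } -> 163/512
step 11: add blue to get brrbrbrrrbb; options L={ 0; 1/4; 5/16; 81/256; 163/512 } R={ 41/128; 21/64; 11/32; 3/8; 1/2; 1 } -> 327/1024
step 12: add blue to get brrbrbrrrbbb; options L={ 0; 1/4; 5/16; 81/256; 163/512; 327/1024 } R={ 41/128; 21/64; 11/32; 3/8; 1/2; 1 } -> 655/2048
step 13: add red to get brrbrbrrrbbbr; options L={ 0; 1/4; 5/16; 81/256; 163/512; 327/1024 } R={ 655/2048; 41/128; 21/64; 11/32; 3/8; 1/2; 1 } -> 1309/4096

1309/4096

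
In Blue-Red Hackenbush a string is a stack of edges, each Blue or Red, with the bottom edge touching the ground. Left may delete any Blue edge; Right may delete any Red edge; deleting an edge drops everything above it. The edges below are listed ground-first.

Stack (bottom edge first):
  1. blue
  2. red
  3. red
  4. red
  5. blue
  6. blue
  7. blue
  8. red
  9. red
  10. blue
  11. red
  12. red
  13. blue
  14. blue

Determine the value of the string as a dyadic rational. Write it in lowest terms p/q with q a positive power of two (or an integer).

1831/8192

edge 1 of 14 (blue): { 0 | — } -> 1
edge 2 of 14 (red): { 0 | 1 } -> 1/2
edge 3 of 14 (red): { 0 | 1/2,1 } -> 1/4
edge 4 of 14 (red): { 0 | 1/4,1/2,1 } -> 1/8
edge 5 of 14 (blue): { 0,1/8 | 1/4,1/2,1 } -> 3/16
edge 6 of 14 (blue): { 0,1/8,3/16 | 1/4,1/2,1 } -> 7/32
edge 7 of 14 (blue): { 0,1/8,3/16,7/32 | 1/4,1/2,1 } -> 15/64
edge 8 of 14 (red): { 0,1/8,3/16,7/32 | 15/64,1/4,1/2,1 } -> 29/128
edge 9 of 14 (red): { 0,1/8,3/16,7/32 | 29/128,15/64,1/4,1/2,1 } -> 57/256
edge 10 of 14 (blue): { 0,1/8,3/16,7/32,57/256 | 29/128,15/64,1/4,1/2,1 } -> 115/512
edge 11 of 14 (red): { 0,1/8,3/16,7/32,57/256 | 115/512,29/128,15/64,1/4,1/2,1 } -> 229/1024
edge 12 of 14 (red): { 0,1/8,3/16,7/32,57/256 | 229/1024,115/512,29/128,15/64,1/4,1/2,1 } -> 457/2048
edge 13 of 14 (blue): { 0,1/8,3/16,7/32,57/256,457/2048 | 229/1024,115/512,29/128,15/64,1/4,1/2,1 } -> 915/4096
edge 14 of 14 (blue): { 0,1/8,3/16,7/32,57/256,457/2048,915/4096 | 229/1024,115/512,29/128,15/64,1/4,1/2,1 } -> 1831/8192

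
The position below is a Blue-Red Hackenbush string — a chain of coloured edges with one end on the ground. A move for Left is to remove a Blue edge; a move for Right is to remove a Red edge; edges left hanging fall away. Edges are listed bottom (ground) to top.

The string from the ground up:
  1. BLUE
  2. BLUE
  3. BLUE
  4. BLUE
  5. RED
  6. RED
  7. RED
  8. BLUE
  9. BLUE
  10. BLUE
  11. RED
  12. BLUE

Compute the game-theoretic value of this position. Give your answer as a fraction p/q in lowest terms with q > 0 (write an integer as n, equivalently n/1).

Recurse on prefixes of the 12-edge string BLUE BLUE BLUE BLUE RED RED RED BLUE BLUE BLUE RED BLUE:
B: Left { 0 }, Right { ∅ } ⇒ simplest 1
BB: Left { 0 1 }, Right { ∅ } ⇒ simplest 2
BBB: Left { 0 1 2 }, Right { ∅ } ⇒ simplest 3
BBBB: Left { 0 1 2 3 }, Right { ∅ } ⇒ simplest 4
BBBBR: Left { 0 1 2 3 }, Right { 4 } ⇒ simplest 7/2
BBBBRR: Left { 0 1 2 3 }, Right { 7/2 4 } ⇒ simplest 13/4
BBBBRRR: Left { 0 1 2 3 }, Right { 13/4 7/2 4 } ⇒ simplest 25/8
BBBBRRRB: Left { 0 1 2 3 25/8 }, Right { 13/4 7/2 4 } ⇒ simplest 51/16
BBBBRRRBB: Left { 0 1 2 3 25/8 51/16 }, Right { 13/4 7/2 4 } ⇒ simplest 103/32
BBBBRRRBBB: Left { 0 1 2 3 25/8 51/16 103/32 }, Right { 13/4 7/2 4 } ⇒ simplest 207/64
BBBBRRRBBBR: Left { 0 1 2 3 25/8 51/16 103/32 }, Right { 207/64 13/4 7/2 4 } ⇒ simplest 413/128
BBBBRRRBBBRB: Left { 0 1 2 3 25/8 51/16 103/32 413/128 }, Right { 207/64 13/4 7/2 4 } ⇒ simplest 827/256

827/256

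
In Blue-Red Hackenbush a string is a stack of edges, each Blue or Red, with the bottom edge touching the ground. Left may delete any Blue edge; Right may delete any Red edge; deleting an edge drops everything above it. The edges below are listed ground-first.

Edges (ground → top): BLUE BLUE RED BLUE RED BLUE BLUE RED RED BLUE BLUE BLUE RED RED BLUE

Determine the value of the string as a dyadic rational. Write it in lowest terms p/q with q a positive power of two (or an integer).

13939/8192

value(B) = { 0 | (no moves) } -> 1
value(BB) = { 0 1 | (no moves) } -> 2
value(BBR) = { 0 1 | 2 } -> 3/2
value(BBRB) = { 0 1 3/2 | 2 } -> 7/4
value(BBRBR) = { 0 1 3/2 | 7/4 2 } -> 13/8
value(BBRBRB) = { 0 1 3/2 13/8 | 7/4 2 } -> 27/16
value(BBRBRBB) = { 0 1 3/2 13/8 27/16 | 7/4 2 } -> 55/32
value(BBRBRBBR) = { 0 1 3/2 13/8 27/16 | 55/32 7/4 2 } -> 109/64
value(BBRBRBBRR) = { 0 1 3/2 13/8 27/16 | 109/64 55/32 7/4 2 } -> 217/128
value(BBRBRBBRRB) = { 0 1 3/2 13/8 27/16 217/128 | 109/64 55/32 7/4 2 } -> 435/256
value(BBRBRBBRRBB) = { 0 1 3/2 13/8 27/16 217/128 435/256 | 109/64 55/32 7/4 2 } -> 871/512
value(BBRBRBBRRBBB) = { 0 1 3/2 13/8 27/16 217/128 435/256 871/512 | 109/64 55/32 7/4 2 } -> 1743/1024
value(BBRBRBBRRBBBR) = { 0 1 3/2 13/8 27/16 217/128 435/256 871/512 | 1743/1024 109/64 55/32 7/4 2 } -> 3485/2048
value(BBRBRBBRRBBBRR) = { 0 1 3/2 13/8 27/16 217/128 435/256 871/512 | 3485/2048 1743/1024 109/64 55/32 7/4 2 } -> 6969/4096
value(BBRBRBBRRBBBRRB) = { 0 1 3/2 13/8 27/16 217/128 435/256 871/512 6969/4096 | 3485/2048 1743/1024 109/64 55/32 7/4 2 } -> 13939/8192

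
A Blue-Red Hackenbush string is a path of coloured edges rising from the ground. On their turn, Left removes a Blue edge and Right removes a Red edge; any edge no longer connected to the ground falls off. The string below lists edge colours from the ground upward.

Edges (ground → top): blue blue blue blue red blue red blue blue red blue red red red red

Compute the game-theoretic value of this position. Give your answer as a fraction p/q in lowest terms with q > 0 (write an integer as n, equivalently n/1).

Prefix values for blue blue blue blue red blue red blue blue red blue red red red red via {L|R} + simplicity:
value_1 [b]  L=[0]  R=[none]  => 1
value_2 [bb]  L=[0; 1]  R=[none]  => 2
value_3 [bbb]  L=[0; 1; 2]  R=[none]  => 3
value_4 [bbbb]  L=[0; 1; 2; 3]  R=[none]  => 4
value_5 [bbbbr]  L=[0; 1; 2; 3]  R=[4]  => 7/2
value_6 [bbbbrb]  L=[0; 1; 2; 3; 7/2]  R=[4]  => 15/4
value_7 [bbbbrbr]  L=[0; 1; 2; 3; 7/2]  R=[15/4; 4]  => 29/8
value_8 [bbbbrbrb]  L=[0; 1; 2; 3; 7/2; 29/8]  R=[15/4; 4]  => 59/16
value_9 [bbbbrbrbb]  L=[0; 1; 2; 3; 7/2; 29/8; 59/16]  R=[15/4; 4]  => 119/32
value_10 [bbbbrbrbbr]  L=[0; 1; 2; 3; 7/2; 29/8; 59/16]  R=[119/32; 15/4; 4]  => 237/64
value_11 [bbbbrbrbbrb]  L=[0; 1; 2; 3; 7/2; 29/8; 59/16; 237/64]  R=[119/32; 15/4; 4]  => 475/128
value_12 [bbbbrbrbbrbr]  L=[0; 1; 2; 3; 7/2; 29/8; 59/16; 237/64]  R=[475/128; 119/32; 15/4; 4]  => 949/256
value_13 [bbbbrbrbbrbrr]  L=[0; 1; 2; 3; 7/2; 29/8; 59/16; 237/64]  R=[949/256; 475/128; 119/32; 15/4; 4]  => 1897/512
value_14 [bbbbrbrbbrbrrr]  L=[0; 1; 2; 3; 7/2; 29/8; 59/16; 237/64]  R=[1897/512; 949/256; 475/128; 119/32; 15/4; 4]  => 3793/1024
value_15 [bbbbrbrbbrbrrrr]  L=[0; 1; 2; 3; 7/2; 29/8; 59/16; 237/64]  R=[3793/1024; 1897/512; 949/256; 475/128; 119/32; 15/4; 4]  => 7585/2048

7585/2048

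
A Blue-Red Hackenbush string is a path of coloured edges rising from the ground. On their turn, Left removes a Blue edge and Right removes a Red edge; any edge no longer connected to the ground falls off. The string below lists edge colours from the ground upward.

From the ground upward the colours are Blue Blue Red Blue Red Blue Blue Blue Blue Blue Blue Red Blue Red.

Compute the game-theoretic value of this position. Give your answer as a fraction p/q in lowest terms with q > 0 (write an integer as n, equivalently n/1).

Prefix values for Blue Blue Red Blue Red Blue Blue Blue Blue Blue Blue Red Blue Red via {L|R} + simplicity:
step 1: add Blue to get B; options L={ 0 } R={ — } => 1
step 2: add Blue to get BB; options L={ 0, 1 } R={ — } => 2
step 3: add Red to get BBR; options L={ 0, 1 } R={ 2 } => 3/2
step 4: add Blue to get BBRB; options L={ 0, 1, 3/2 } R={ 2 } => 7/4
step 5: add Red to get BBRBR; options L={ 0, 1, 3/2 } R={ 7/4, 2 } => 13/8
step 6: add Blue to get BBRBRB; options L={ 0, 1, 3/2, 13/8 } R={ 7/4, 2 } => 27/16
step 7: add Blue to get BBRBRBB; options L={ 0, 1, 3/2, 13/8, 27/16 } R={ 7/4, 2 } => 55/32
step 8: add Blue to get BBRBRBBB; options L={ 0, 1, 3/2, 13/8, 27/16, 55/32 } R={ 7/4, 2 } => 111/64
step 9: add Blue to get BBRBRBBBB; options L={ 0, 1, 3/2, 13/8, 27/16, 55/32, 111/64 } R={ 7/4, 2 } => 223/128
step 10: add Blue to get BBRBRBBBBB; options L={ 0, 1, 3/2, 13/8, 27/16, 55/32, 111/64, 223/128 } R={ 7/4, 2 } => 447/256
step 11: add Blue to get BBRBRBBBBBB; options L={ 0, 1, 3/2, 13/8, 27/16, 55/32, 111/64, 223/128, 447/256 } R={ 7/4, 2 } => 895/512
step 12: add Red to get BBRBRBBBBBBR; options L={ 0, 1, 3/2, 13/8, 27/16, 55/32, 111/64, 223/128, 447/256 } R={ 895/512, 7/4, 2 } => 1789/1024
step 13: add Blue to get BBRBRBBBBBBRB; options L={ 0, 1, 3/2, 13/8, 27/16, 55/32, 111/64, 223/128, 447/256, 1789/1024 } R={ 895/512, 7/4, 2 } => 3579/2048
step 14: add Red to get BBRBRBBBBBBRBR; options L={ 0, 1, 3/2, 13/8, 27/16, 55/32, 111/64, 223/128, 447/256, 1789/1024 } R={ 3579/2048, 895/512, 7/4, 2 } => 7157/4096

7157/4096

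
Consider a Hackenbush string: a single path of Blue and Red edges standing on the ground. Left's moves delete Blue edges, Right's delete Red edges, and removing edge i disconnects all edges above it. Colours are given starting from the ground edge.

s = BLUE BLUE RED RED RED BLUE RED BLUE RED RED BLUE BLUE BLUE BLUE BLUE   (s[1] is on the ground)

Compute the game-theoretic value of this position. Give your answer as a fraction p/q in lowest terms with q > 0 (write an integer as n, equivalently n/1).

9535/8192

Prefix values for BLUE BLUE RED RED RED BLUE RED BLUE RED RED BLUE BLUE BLUE BLUE BLUE via {L|R} + simplicity:
step 1: add BLUE to get B; options L={ 0 } R={  } → 1
step 2: add BLUE to get BB; options L={ 0 1 } R={  } → 2
step 3: add RED to get BBR; options L={ 0 1 } R={ 2 } → 3/2
step 4: add RED to get BBRR; options L={ 0 1 } R={ 3/2 2 } → 5/4
step 5: add RED to get BBRRR; options L={ 0 1 } R={ 5/4 3/2 2 } → 9/8
step 6: add BLUE to get BBRRRB; options L={ 0 1 9/8 } R={ 5/4 3/2 2 } → 19/16
step 7: add RED to get BBRRRBR; options L={ 0 1 9/8 } R={ 19/16 5/4 3/2 2 } → 37/32
step 8: add BLUE to get BBRRRBRB; options L={ 0 1 9/8 37/32 } R={ 19/16 5/4 3/2 2 } → 75/64
step 9: add RED to get BBRRRBRBR; options L={ 0 1 9/8 37/32 } R={ 75/64 19/16 5/4 3/2 2 } → 149/128
step 10: add RED to get BBRRRBRBRR; options L={ 0 1 9/8 37/32 } R={ 149/128 75/64 19/16 5/4 3/2 2 } → 297/256
step 11: add BLUE to get BBRRRBRBRRB; options L={ 0 1 9/8 37/32 297/256 } R={ 149/128 75/64 19/16 5/4 3/2 2 } → 595/512
step 12: add BLUE to get BBRRRBRBRRBB; options L={ 0 1 9/8 37/32 297/256 595/512 } R={ 149/128 75/64 19/16 5/4 3/2 2 } → 1191/1024
step 13: add BLUE to get BBRRRBRBRRBBB; options L={ 0 1 9/8 37/32 297/256 595/512 1191/1024 } R={ 149/128 75/64 19/16 5/4 3/2 2 } → 2383/2048
step 14: add BLUE to get BBRRRBRBRRBBBB; options L={ 0 1 9/8 37/32 297/256 595/512 1191/1024 2383/2048 } R={ 149/128 75/64 19/16 5/4 3/2 2 } → 4767/4096
step 15: add BLUE to get BBRRRBRBRRBBBBB; options L={ 0 1 9/8 37/32 297/256 595/512 1191/1024 2383/2048 4767/4096 } R={ 149/128 75/64 19/16 5/4 3/2 2 } → 9535/8192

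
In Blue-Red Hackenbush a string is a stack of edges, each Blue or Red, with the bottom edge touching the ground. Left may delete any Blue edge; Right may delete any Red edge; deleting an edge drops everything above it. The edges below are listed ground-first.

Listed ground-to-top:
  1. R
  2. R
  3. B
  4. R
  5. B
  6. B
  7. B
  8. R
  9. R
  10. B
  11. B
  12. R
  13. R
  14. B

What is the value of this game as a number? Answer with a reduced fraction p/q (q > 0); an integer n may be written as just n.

-6349/4096

Recurse on prefixes of the 14-edge string R R B R B B B R R B B R R B:
1 of 14 · R · max L −∞ · min R 0 — -1
2 of 14 · RR · max L −∞ · min R -1 — -2
3 of 14 · RRB · max L -2 · min R -1 — -3/2
4 of 14 · RRBR · max L -2 · min R -3/2 — -7/4
5 of 14 · RRBRB · max L -7/4 · min R -3/2 — -13/8
6 of 14 · RRBRBB · max L -13/8 · min R -3/2 — -25/16
7 of 14 · RRBRBBB · max L -25/16 · min R -3/2 — -49/32
8 of 14 · RRBRBBBR · max L -25/16 · min R -49/32 — -99/64
9 of 14 · RRBRBBBRR · max L -25/16 · min R -99/64 — -199/128
10 of 14 · RRBRBBBRRB · max L -199/128 · min R -99/64 — -397/256
11 of 14 · RRBRBBBRRBB · max L -397/256 · min R -99/64 — -793/512
12 of 14 · RRBRBBBRRBBR · max L -397/256 · min R -793/512 — -1587/1024
13 of 14 · RRBRBBBRRBBRR · max L -397/256 · min R -1587/1024 — -3175/2048
14 of 14 · RRBRBBBRRBBRRB · max L -3175/2048 · min R -1587/1024 — -6349/4096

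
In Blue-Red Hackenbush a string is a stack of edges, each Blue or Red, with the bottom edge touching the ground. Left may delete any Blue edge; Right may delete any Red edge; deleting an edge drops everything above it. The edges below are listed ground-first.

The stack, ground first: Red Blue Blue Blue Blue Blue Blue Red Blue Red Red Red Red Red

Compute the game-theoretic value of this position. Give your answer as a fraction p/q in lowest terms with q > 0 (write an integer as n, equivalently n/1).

edge 1 of 14 (Red): { none | 0 } -> -1
edge 2 of 14 (Blue): { -1 | 0 } -> -1/2
edge 3 of 14 (Blue): { -1, -1/2 | 0 } -> -1/4
edge 4 of 14 (Blue): { -1, -1/2, -1/4 | 0 } -> -1/8
edge 5 of 14 (Blue): { -1, -1/2, -1/4, -1/8 | 0 } -> -1/16
edge 6 of 14 (Blue): { -1, -1/2, -1/4, -1/8, -1/16 | 0 } -> -1/32
edge 7 of 14 (Blue): { -1, -1/2, -1/4, -1/8, -1/16, -1/32 | 0 } -> -1/64
edge 8 of 14 (Red): { -1, -1/2, -1/4, -1/8, -1/16, -1/32 | -1/64, 0 } -> -3/128
edge 9 of 14 (Blue): { -1, -1/2, -1/4, -1/8, -1/16, -1/32, -3/128 | -1/64, 0 } -> -5/256
edge 10 of 14 (Red): { -1, -1/2, -1/4, -1/8, -1/16, -1/32, -3/128 | -5/256, -1/64, 0 } -> -11/512
edge 11 of 14 (Red): { -1, -1/2, -1/4, -1/8, -1/16, -1/32, -3/128 | -11/512, -5/256, -1/64, 0 } -> -23/1024
edge 12 of 14 (Red): { -1, -1/2, -1/4, -1/8, -1/16, -1/32, -3/128 | -23/1024, -11/512, -5/256, -1/64, 0 } -> -47/2048
edge 13 of 14 (Red): { -1, -1/2, -1/4, -1/8, -1/16, -1/32, -3/128 | -47/2048, -23/1024, -11/512, -5/256, -1/64, 0 } -> -95/4096
edge 14 of 14 (Red): { -1, -1/2, -1/4, -1/8, -1/16, -1/32, -3/128 | -95/4096, -47/2048, -23/1024, -11/512, -5/256, -1/64, 0 } -> -191/8192

-191/8192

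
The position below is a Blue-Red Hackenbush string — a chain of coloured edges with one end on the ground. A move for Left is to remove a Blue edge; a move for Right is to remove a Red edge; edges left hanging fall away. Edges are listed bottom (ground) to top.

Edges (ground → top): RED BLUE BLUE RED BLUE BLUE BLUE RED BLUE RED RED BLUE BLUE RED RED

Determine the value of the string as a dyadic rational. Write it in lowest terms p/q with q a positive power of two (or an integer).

-4455/16384

Prefix values for RED BLUE BLUE RED BLUE BLUE BLUE RED BLUE RED RED BLUE BLUE RED RED via {L|R} + simplicity:
R: Left { (no moves) }, Right { 0 } — simplest -1
RB: Left { -1 }, Right { 0 } — simplest -1/2
RBB: Left { -1; -1/2 }, Right { 0 } — simplest -1/4
RBBR: Left { -1; -1/2 }, Right { -1/4; 0 } — simplest -3/8
RBBRB: Left { -1; -1/2; -3/8 }, Right { -1/4; 0 } — simplest -5/16
RBBRBB: Left { -1; -1/2; -3/8; -5/16 }, Right { -1/4; 0 } — simplest -9/32
RBBRBBB: Left { -1; -1/2; -3/8; -5/16; -9/32 }, Right { -1/4; 0 } — simplest -17/64
RBBRBBBR: Left { -1; -1/2; -3/8; -5/16; -9/32 }, Right { -17/64; -1/4; 0 } — simplest -35/128
RBBRBBBRB: Left { -1; -1/2; -3/8; -5/16; -9/32; -35/128 }, Right { -17/64; -1/4; 0 } — simplest -69/256
RBBRBBBRBR: Left { -1; -1/2; -3/8; -5/16; -9/32; -35/128 }, Right { -69/256; -17/64; -1/4; 0 } — simplest -139/512
RBBRBBBRBRR: Left { -1; -1/2; -3/8; -5/16; -9/32; -35/128 }, Right { -139/512; -69/256; -17/64; -1/4; 0 } — simplest -279/1024
RBBRBBBRBRRB: Left { -1; -1/2; -3/8; -5/16; -9/32; -35/128; -279/1024 }, Right { -139/512; -69/256; -17/64; -1/4; 0 } — simplest -557/2048
RBBRBBBRBRRBB: Left { -1; -1/2; -3/8; -5/16; -9/32; -35/128; -279/1024; -557/2048 }, Right { -139/512; -69/256; -17/64; -1/4; 0 } — simplest -1113/4096
RBBRBBBRBRRBBR: Left { -1; -1/2; -3/8; -5/16; -9/32; -35/128; -279/1024; -557/2048 }, Right { -1113/4096; -139/512; -69/256; -17/64; -1/4; 0 } — simplest -2227/8192
RBBRBBBRBRRBBRR: Left { -1; -1/2; -3/8; -5/16; -9/32; -35/128; -279/1024; -557/2048 }, Right { -2227/8192; -1113/4096; -139/512; -69/256; -17/64; -1/4; 0 } — simplest -4455/16384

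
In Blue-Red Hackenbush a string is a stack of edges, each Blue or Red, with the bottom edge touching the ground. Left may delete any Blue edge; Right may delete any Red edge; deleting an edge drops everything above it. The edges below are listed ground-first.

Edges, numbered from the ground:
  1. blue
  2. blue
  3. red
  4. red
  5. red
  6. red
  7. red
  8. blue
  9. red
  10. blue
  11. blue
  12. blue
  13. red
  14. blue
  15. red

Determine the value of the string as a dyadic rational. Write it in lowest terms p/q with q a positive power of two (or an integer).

edge 1 of 15 (blue): { 0 | ∅ } -> 1
edge 2 of 15 (blue): { 0 1 | ∅ } -> 2
edge 3 of 15 (red): { 0 1 | 2 } -> 3/2
edge 4 of 15 (red): { 0 1 | 3/2 2 } -> 5/4
edge 5 of 15 (red): { 0 1 | 5/4 3/2 2 } -> 9/8
edge 6 of 15 (red): { 0 1 | 9/8 5/4 3/2 2 } -> 17/16
edge 7 of 15 (red): { 0 1 | 17/16 9/8 5/4 3/2 2 } -> 33/32
edge 8 of 15 (blue): { 0 1 33/32 | 17/16 9/8 5/4 3/2 2 } -> 67/64
edge 9 of 15 (red): { 0 1 33/32 | 67/64 17/16 9/8 5/4 3/2 2 } -> 133/128
edge 10 of 15 (blue): { 0 1 33/32 133/128 | 67/64 17/16 9/8 5/4 3/2 2 } -> 267/256
edge 11 of 15 (blue): { 0 1 33/32 133/128 267/256 | 67/64 17/16 9/8 5/4 3/2 2 } -> 535/512
edge 12 of 15 (blue): { 0 1 33/32 133/128 267/256 535/512 | 67/64 17/16 9/8 5/4 3/2 2 } -> 1071/1024
edge 13 of 15 (red): { 0 1 33/32 133/128 267/256 535/512 | 1071/1024 67/64 17/16 9/8 5/4 3/2 2 } -> 2141/2048
edge 14 of 15 (blue): { 0 1 33/32 133/128 267/256 535/512 2141/2048 | 1071/1024 67/64 17/16 9/8 5/4 3/2 2 } -> 4283/4096
edge 15 of 15 (red): { 0 1 33/32 133/128 267/256 535/512 2141/2048 | 4283/4096 1071/1024 67/64 17/16 9/8 5/4 3/2 2 } -> 8565/8192

8565/8192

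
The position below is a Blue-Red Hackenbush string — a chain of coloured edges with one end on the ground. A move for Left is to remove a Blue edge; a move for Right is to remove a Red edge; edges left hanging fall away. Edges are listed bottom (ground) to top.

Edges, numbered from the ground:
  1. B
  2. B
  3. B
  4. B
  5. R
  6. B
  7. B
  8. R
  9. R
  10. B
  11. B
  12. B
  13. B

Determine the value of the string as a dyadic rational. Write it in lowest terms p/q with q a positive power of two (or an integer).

1951/512

B: Left { 0 }, Right { ∅ } ⇒ simplest 1
BB: Left { 0,1 }, Right { ∅ } ⇒ simplest 2
BBB: Left { 0,1,2 }, Right { ∅ } ⇒ simplest 3
BBBB: Left { 0,1,2,3 }, Right { ∅ } ⇒ simplest 4
BBBBR: Left { 0,1,2,3 }, Right { 4 } ⇒ simplest 7/2
BBBBRB: Left { 0,1,2,3,7/2 }, Right { 4 } ⇒ simplest 15/4
BBBBRBB: Left { 0,1,2,3,7/2,15/4 }, Right { 4 } ⇒ simplest 31/8
BBBBRBBR: Left { 0,1,2,3,7/2,15/4 }, Right { 31/8,4 } ⇒ simplest 61/16
BBBBRBBRR: Left { 0,1,2,3,7/2,15/4 }, Right { 61/16,31/8,4 } ⇒ simplest 121/32
BBBBRBBRRB: Left { 0,1,2,3,7/2,15/4,121/32 }, Right { 61/16,31/8,4 } ⇒ simplest 243/64
BBBBRBBRRBB: Left { 0,1,2,3,7/2,15/4,121/32,243/64 }, Right { 61/16,31/8,4 } ⇒ simplest 487/128
BBBBRBBRRBBB: Left { 0,1,2,3,7/2,15/4,121/32,243/64,487/128 }, Right { 61/16,31/8,4 } ⇒ simplest 975/256
BBBBRBBRRBBBB: Left { 0,1,2,3,7/2,15/4,121/32,243/64,487/128,975/256 }, Right { 61/16,31/8,4 } ⇒ simplest 1951/512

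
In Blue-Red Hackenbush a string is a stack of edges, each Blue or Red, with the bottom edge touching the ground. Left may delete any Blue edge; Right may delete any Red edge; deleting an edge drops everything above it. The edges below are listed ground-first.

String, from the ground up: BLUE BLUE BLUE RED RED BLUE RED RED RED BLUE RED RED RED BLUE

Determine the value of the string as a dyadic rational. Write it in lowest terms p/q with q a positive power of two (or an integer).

step 1: add BLUE to get B; options L={ 0 } R={  } => 1
step 2: add BLUE to get BB; options L={ 0, 1 } R={  } => 2
step 3: add BLUE to get BBB; options L={ 0, 1, 2 } R={  } => 3
step 4: add RED to get BBBR; options L={ 0, 1, 2 } R={ 3 } => 5/2
step 5: add RED to get BBBRR; options L={ 0, 1, 2 } R={ 5/2, 3 } => 9/4
step 6: add BLUE to get BBBRRB; options L={ 0, 1, 2, 9/4 } R={ 5/2, 3 } => 19/8
step 7: add RED to get BBBRRBR; options L={ 0, 1, 2, 9/4 } R={ 19/8, 5/2, 3 } => 37/16
step 8: add RED to get BBBRRBRR; options L={ 0, 1, 2, 9/4 } R={ 37/16, 19/8, 5/2, 3 } => 73/32
step 9: add RED to get BBBRRBRRR; options L={ 0, 1, 2, 9/4 } R={ 73/32, 37/16, 19/8, 5/2, 3 } => 145/64
step 10: add BLUE to get BBBRRBRRRB; options L={ 0, 1, 2, 9/4, 145/64 } R={ 73/32, 37/16, 19/8, 5/2, 3 } => 291/128
step 11: add RED to get BBBRRBRRRBR; options L={ 0, 1, 2, 9/4, 145/64 } R={ 291/128, 73/32, 37/16, 19/8, 5/2, 3 } => 581/256
step 12: add RED to get BBBRRBRRRBRR; options L={ 0, 1, 2, 9/4, 145/64 } R={ 581/256, 291/128, 73/32, 37/16, 19/8, 5/2, 3 } => 1161/512
step 13: add RED to get BBBRRBRRRBRRR; options L={ 0, 1, 2, 9/4, 145/64 } R={ 1161/512, 581/256, 291/128, 73/32, 37/16, 19/8, 5/2, 3 } => 2321/1024
step 14: add BLUE to get BBBRRBRRRBRRRB; options L={ 0, 1, 2, 9/4, 145/64, 2321/1024 } R={ 1161/512, 581/256, 291/128, 73/32, 37/16, 19/8, 5/2, 3 } => 4643/2048

4643/2048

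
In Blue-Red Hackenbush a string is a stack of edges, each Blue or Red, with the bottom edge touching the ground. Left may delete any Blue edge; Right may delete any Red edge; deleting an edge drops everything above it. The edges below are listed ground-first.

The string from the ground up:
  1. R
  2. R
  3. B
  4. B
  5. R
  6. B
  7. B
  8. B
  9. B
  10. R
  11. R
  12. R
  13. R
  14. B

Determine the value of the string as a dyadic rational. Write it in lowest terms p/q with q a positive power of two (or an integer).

R: Left { none }, Right { 0 } -> simplest -1
RR: Left { none }, Right { -1; 0 } -> simplest -2
RRB: Left { -2 }, Right { -1; 0 } -> simplest -3/2
RRBB: Left { -2; -3/2 }, Right { -1; 0 } -> simplest -5/4
RRBBR: Left { -2; -3/2 }, Right { -5/4; -1; 0 } -> simplest -11/8
RRBBRB: Left { -2; -3/2; -11/8 }, Right { -5/4; -1; 0 } -> simplest -21/16
RRBBRBB: Left { -2; -3/2; -11/8; -21/16 }, Right { -5/4; -1; 0 } -> simplest -41/32
RRBBRBBB: Left { -2; -3/2; -11/8; -21/16; -41/32 }, Right { -5/4; -1; 0 } -> simplest -81/64
RRBBRBBBB: Left { -2; -3/2; -11/8; -21/16; -41/32; -81/64 }, Right { -5/4; -1; 0 } -> simplest -161/128
RRBBRBBBBR: Left { -2; -3/2; -11/8; -21/16; -41/32; -81/64 }, Right { -161/128; -5/4; -1; 0 } -> simplest -323/256
RRBBRBBBBRR: Left { -2; -3/2; -11/8; -21/16; -41/32; -81/64 }, Right { -323/256; -161/128; -5/4; -1; 0 } -> simplest -647/512
RRBBRBBBBRRR: Left { -2; -3/2; -11/8; -21/16; -41/32; -81/64 }, Right { -647/512; -323/256; -161/128; -5/4; -1; 0 } -> simplest -1295/1024
RRBBRBBBBRRRR: Left { -2; -3/2; -11/8; -21/16; -41/32; -81/64 }, Right { -1295/1024; -647/512; -323/256; -161/128; -5/4; -1; 0 } -> simplest -2591/2048
RRBBRBBBBRRRRB: Left { -2; -3/2; -11/8; -21/16; -41/32; -81/64; -2591/2048 }, Right { -1295/1024; -647/512; -323/256; -161/128; -5/4; -1; 0 } -> simplest -5181/4096

-5181/4096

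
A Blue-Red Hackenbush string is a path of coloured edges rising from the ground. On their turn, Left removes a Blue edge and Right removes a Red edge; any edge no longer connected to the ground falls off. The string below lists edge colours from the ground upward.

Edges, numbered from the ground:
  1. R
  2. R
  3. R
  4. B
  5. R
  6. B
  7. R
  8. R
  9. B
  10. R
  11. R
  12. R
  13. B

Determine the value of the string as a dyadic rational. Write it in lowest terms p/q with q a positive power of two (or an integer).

-2781/1024

Prefix values for R R R B R B R R B R R R B via {L|R} + simplicity:
R: Left { none }, Right { 0 } — simplest -1
RR: Left { none }, Right { -1; 0 } — simplest -2
RRR: Left { none }, Right { -2; -1; 0 } — simplest -3
RRRB: Left { -3 }, Right { -2; -1; 0 } — simplest -5/2
RRRBR: Left { -3 }, Right { -5/2; -2; -1; 0 } — simplest -11/4
RRRBRB: Left { -3; -11/4 }, Right { -5/2; -2; -1; 0 } — simplest -21/8
RRRBRBR: Left { -3; -11/4 }, Right { -21/8; -5/2; -2; -1; 0 } — simplest -43/16
RRRBRBRR: Left { -3; -11/4 }, Right { -43/16; -21/8; -5/2; -2; -1; 0 } — simplest -87/32
RRRBRBRRB: Left { -3; -11/4; -87/32 }, Right { -43/16; -21/8; -5/2; -2; -1; 0 } — simplest -173/64
RRRBRBRRBR: Left { -3; -11/4; -87/32 }, Right { -173/64; -43/16; -21/8; -5/2; -2; -1; 0 } — simplest -347/128
RRRBRBRRBRR: Left { -3; -11/4; -87/32 }, Right { -347/128; -173/64; -43/16; -21/8; -5/2; -2; -1; 0 } — simplest -695/256
RRRBRBRRBRRR: Left { -3; -11/4; -87/32 }, Right { -695/256; -347/128; -173/64; -43/16; -21/8; -5/2; -2; -1; 0 } — simplest -1391/512
RRRBRBRRBRRRB: Left { -3; -11/4; -87/32; -1391/512 }, Right { -695/256; -347/128; -173/64; -43/16; -21/8; -5/2; -2; -1; 0 } — simplest -2781/1024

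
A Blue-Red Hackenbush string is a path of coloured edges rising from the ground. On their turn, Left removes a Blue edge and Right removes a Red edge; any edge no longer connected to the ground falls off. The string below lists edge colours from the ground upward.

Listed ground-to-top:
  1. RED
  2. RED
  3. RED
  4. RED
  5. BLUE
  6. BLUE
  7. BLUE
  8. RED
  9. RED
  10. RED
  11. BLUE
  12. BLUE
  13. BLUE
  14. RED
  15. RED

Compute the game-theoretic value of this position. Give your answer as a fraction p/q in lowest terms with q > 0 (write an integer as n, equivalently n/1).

Recurse on prefixes of the 15-edge string RED RED RED RED BLUE BLUE BLUE RED RED RED BLUE BLUE BLUE RED RED:
1 of 15 · R · max L −∞ · min R 0 -> -1
2 of 15 · RR · max L −∞ · min R -1 -> -2
3 of 15 · RRR · max L −∞ · min R -2 -> -3
4 of 15 · RRRR · max L −∞ · min R -3 -> -4
5 of 15 · RRRRB · max L -4 · min R -3 -> -7/2
6 of 15 · RRRRBB · max L -7/2 · min R -3 -> -13/4
7 of 15 · RRRRBBB · max L -13/4 · min R -3 -> -25/8
8 of 15 · RRRRBBBR · max L -13/4 · min R -25/8 -> -51/16
9 of 15 · RRRRBBBRR · max L -13/4 · min R -51/16 -> -103/32
10 of 15 · RRRRBBBRRR · max L -13/4 · min R -103/32 -> -207/64
11 of 15 · RRRRBBBRRRB · max L -207/64 · min R -103/32 -> -413/128
12 of 15 · RRRRBBBRRRBB · max L -413/128 · min R -103/32 -> -825/256
13 of 15 · RRRRBBBRRRBBB · max L -825/256 · min R -103/32 -> -1649/512
14 of 15 · RRRRBBBRRRBBBR · max L -825/256 · min R -1649/512 -> -3299/1024
15 of 15 · RRRRBBBRRRBBBRR · max L -825/256 · min R -3299/1024 -> -6599/2048

-6599/2048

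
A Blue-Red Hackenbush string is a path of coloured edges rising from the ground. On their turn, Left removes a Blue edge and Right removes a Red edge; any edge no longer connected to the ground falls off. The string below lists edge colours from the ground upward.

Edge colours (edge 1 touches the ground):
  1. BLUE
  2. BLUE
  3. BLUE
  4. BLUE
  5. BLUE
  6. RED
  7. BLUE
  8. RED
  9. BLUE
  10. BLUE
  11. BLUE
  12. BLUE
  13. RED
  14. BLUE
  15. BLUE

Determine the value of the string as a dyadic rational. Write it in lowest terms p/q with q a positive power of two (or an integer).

4855/1024

Build val(s[:k]) for k = 1..15, string s = BLUE BLUE BLUE BLUE BLUE RED BLUE RED BLUE BLUE BLUE BLUE RED BLUE BLUE.
1 of 15 · B · max L 0 · min R +∞ gives 1
2 of 15 · BB · max L 1 · min R +∞ gives 2
3 of 15 · BBB · max L 2 · min R +∞ gives 3
4 of 15 · BBBB · max L 3 · min R +∞ gives 4
5 of 15 · BBBBB · max L 4 · min R +∞ gives 5
6 of 15 · BBBBBR · max L 4 · min R 5 gives 9/2
7 of 15 · BBBBBRB · max L 9/2 · min R 5 gives 19/4
8 of 15 · BBBBBRBR · max L 9/2 · min R 19/4 gives 37/8
9 of 15 · BBBBBRBRB · max L 37/8 · min R 19/4 gives 75/16
10 of 15 · BBBBBRBRBB · max L 75/16 · min R 19/4 gives 151/32
11 of 15 · BBBBBRBRBBB · max L 151/32 · min R 19/4 gives 303/64
12 of 15 · BBBBBRBRBBBB · max L 303/64 · min R 19/4 gives 607/128
13 of 15 · BBBBBRBRBBBBR · max L 303/64 · min R 607/128 gives 1213/256
14 of 15 · BBBBBRBRBBBBRB · max L 1213/256 · min R 607/128 gives 2427/512
15 of 15 · BBBBBRBRBBBBRBB · max L 2427/512 · min R 607/128 gives 4855/1024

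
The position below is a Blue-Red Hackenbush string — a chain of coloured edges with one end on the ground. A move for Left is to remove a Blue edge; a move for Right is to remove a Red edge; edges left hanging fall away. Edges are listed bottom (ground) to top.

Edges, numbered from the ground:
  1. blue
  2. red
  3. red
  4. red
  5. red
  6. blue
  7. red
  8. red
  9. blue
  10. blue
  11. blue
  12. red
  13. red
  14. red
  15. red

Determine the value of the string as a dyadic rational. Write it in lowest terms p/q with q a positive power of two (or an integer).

1249/16384

Prefix values for blue red red red red blue red red blue blue blue red red red red via {L|R} + simplicity:
1 of 15 · b · max L 0 · min R +∞ ⇒ 1
2 of 15 · br · max L 0 · min R 1 ⇒ 1/2
3 of 15 · brr · max L 0 · min R 1/2 ⇒ 1/4
4 of 15 · brrr · max L 0 · min R 1/4 ⇒ 1/8
5 of 15 · brrrr · max L 0 · min R 1/8 ⇒ 1/16
6 of 15 · brrrrb · max L 1/16 · min R 1/8 ⇒ 3/32
7 of 15 · brrrrbr · max L 1/16 · min R 3/32 ⇒ 5/64
8 of 15 · brrrrbrr · max L 1/16 · min R 5/64 ⇒ 9/128
9 of 15 · brrrrbrrb · max L 9/128 · min R 5/64 ⇒ 19/256
10 of 15 · brrrrbrrbb · max L 19/256 · min R 5/64 ⇒ 39/512
11 of 15 · brrrrbrrbbb · max L 39/512 · min R 5/64 ⇒ 79/1024
12 of 15 · brrrrbrrbbbr · max L 39/512 · min R 79/1024 ⇒ 157/2048
13 of 15 · brrrrbrrbbbrr · max L 39/512 · min R 157/2048 ⇒ 313/4096
14 of 15 · brrrrbrrbbbrrr · max L 39/512 · min R 313/4096 ⇒ 625/8192
15 of 15 · brrrrbrrbbbrrrr · max L 39/512 · min R 625/8192 ⇒ 1249/16384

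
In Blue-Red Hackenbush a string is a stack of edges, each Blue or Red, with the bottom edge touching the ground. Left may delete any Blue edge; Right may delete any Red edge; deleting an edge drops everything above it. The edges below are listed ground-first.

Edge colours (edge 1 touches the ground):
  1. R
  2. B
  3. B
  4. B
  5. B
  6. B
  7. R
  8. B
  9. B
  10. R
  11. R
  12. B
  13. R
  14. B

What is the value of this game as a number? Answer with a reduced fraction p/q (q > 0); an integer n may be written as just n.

Recurse on prefixes of the 14-edge string R B B B B B R B B R R B R B:
1 of 14 · R · max L −∞ · min R 0 -> -1
2 of 14 · RB · max L -1 · min R 0 -> -1/2
3 of 14 · RBB · max L -1/2 · min R 0 -> -1/4
4 of 14 · RBBB · max L -1/4 · min R 0 -> -1/8
5 of 14 · RBBBB · max L -1/8 · min R 0 -> -1/16
6 of 14 · RBBBBB · max L -1/16 · min R 0 -> -1/32
7 of 14 · RBBBBBR · max L -1/16 · min R -1/32 -> -3/64
8 of 14 · RBBBBBRB · max L -3/64 · min R -1/32 -> -5/128
9 of 14 · RBBBBBRBB · max L -5/128 · min R -1/32 -> -9/256
10 of 14 · RBBBBBRBBR · max L -5/128 · min R -9/256 -> -19/512
11 of 14 · RBBBBBRBBRR · max L -5/128 · min R -19/512 -> -39/1024
12 of 14 · RBBBBBRBBRRB · max L -39/1024 · min R -19/512 -> -77/2048
13 of 14 · RBBBBBRBBRRBR · max L -39/1024 · min R -77/2048 -> -155/4096
14 of 14 · RBBBBBRBBRRBRB · max L -155/4096 · min R -77/2048 -> -309/8192

-309/8192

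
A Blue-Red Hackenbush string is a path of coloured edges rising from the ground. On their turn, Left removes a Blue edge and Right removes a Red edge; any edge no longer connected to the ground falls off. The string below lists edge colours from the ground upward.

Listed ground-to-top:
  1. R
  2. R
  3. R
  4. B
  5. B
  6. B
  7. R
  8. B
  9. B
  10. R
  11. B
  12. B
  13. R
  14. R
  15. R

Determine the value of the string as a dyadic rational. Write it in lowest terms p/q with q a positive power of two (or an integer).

-8783/4096

Prefix values for R R R B B B R B B R B B R R R via {L|R} + simplicity:
1 of 15 · R · max L −∞ · min R 0 gives -1
2 of 15 · RR · max L −∞ · min R -1 gives -2
3 of 15 · RRR · max L −∞ · min R -2 gives -3
4 of 15 · RRRB · max L -3 · min R -2 gives -5/2
5 of 15 · RRRBB · max L -5/2 · min R -2 gives -9/4
6 of 15 · RRRBBB · max L -9/4 · min R -2 gives -17/8
7 of 15 · RRRBBBR · max L -9/4 · min R -17/8 gives -35/16
8 of 15 · RRRBBBRB · max L -35/16 · min R -17/8 gives -69/32
9 of 15 · RRRBBBRBB · max L -69/32 · min R -17/8 gives -137/64
10 of 15 · RRRBBBRBBR · max L -69/32 · min R -137/64 gives -275/128
11 of 15 · RRRBBBRBBRB · max L -275/128 · min R -137/64 gives -549/256
12 of 15 · RRRBBBRBBRBB · max L -549/256 · min R -137/64 gives -1097/512
13 of 15 · RRRBBBRBBRBBR · max L -549/256 · min R -1097/512 gives -2195/1024
14 of 15 · RRRBBBRBBRBBRR · max L -549/256 · min R -2195/1024 gives -4391/2048
15 of 15 · RRRBBBRBBRBBRRR · max L -549/256 · min R -4391/2048 gives -8783/4096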